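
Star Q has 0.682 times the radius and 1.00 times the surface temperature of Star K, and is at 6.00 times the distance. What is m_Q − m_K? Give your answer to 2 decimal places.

4.72

L_Q/L_K = (0.682)²(1.00)⁴ = 0.4651.
F_Q/F_K = (L_Q/L_K)/(d_Q/d_K)² = 0.4651/36.00 = 0.01292.
m_Q − m_K = −2.5 log₁₀(0.01292) = 4.72.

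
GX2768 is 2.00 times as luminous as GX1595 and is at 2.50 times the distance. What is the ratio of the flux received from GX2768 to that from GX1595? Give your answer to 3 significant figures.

F = L/(4πd²), so F_GX2768/F_GX1595 = (L_GX2768/L_GX1595) / (d_GX2768/d_GX1595)²
= 2.00 / (2.50)² = 2.00 / 6.250 = 0.3200.

0.320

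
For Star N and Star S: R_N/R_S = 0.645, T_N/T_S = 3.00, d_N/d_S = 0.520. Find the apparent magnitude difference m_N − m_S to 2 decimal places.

-5.24

L_N/L_S = (0.645)²(3.00)⁴ = 33.70.
F_N/F_S = (L_N/L_S)/(d_N/d_S)² = 33.70/0.2704 = 124.6.
m_N − m_S = −2.5 log₁₀(124.6) = -5.24.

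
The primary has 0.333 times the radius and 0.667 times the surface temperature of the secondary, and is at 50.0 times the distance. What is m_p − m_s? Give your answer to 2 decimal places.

L_p/L_s = (0.333)²(0.667)⁴ = 0.02195.
F_p/F_s = (L_p/L_s)/(d_p/d_s)² = 0.02195/2500 = 8.779×10^-6.
m_p − m_s = −2.5 log₁₀(8.779×10^-6) = 12.64.

12.64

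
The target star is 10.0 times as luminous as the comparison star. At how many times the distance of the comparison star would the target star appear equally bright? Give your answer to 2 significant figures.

3.2

Equal flux requires L_t/d_t² = L_c/d_c², so d_t/d_c = √(L_t/L_c)
= √(10.0) = 3.162.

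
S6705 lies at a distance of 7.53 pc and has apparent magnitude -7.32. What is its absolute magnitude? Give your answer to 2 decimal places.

-6.70

M = m − 5 log₁₀(d/10 pc) = -7.32 − 5 log₁₀(7.53/10)
  = -7.32 − 5 × -0.123 = -7.32 − -0.62 = -6.70.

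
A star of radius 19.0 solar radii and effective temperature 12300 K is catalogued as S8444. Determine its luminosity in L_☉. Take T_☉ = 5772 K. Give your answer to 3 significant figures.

7.44×10^3 L_☉

L/L_☉ = (R/R_☉)² (T/T_☉)⁴ = (19.0)² × (12300/5772)⁴
       = 361.0 × (2.131)⁴ = 361.0 × 20.62 = 7444.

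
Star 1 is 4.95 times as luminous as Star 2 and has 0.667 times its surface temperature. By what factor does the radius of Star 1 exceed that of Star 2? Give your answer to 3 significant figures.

5.00

L ∝ R²T⁴ gives R ∝ √L / T², so
R_1/R_2 = √(4.95) / (0.667)² = 2.225 / 0.4449 = 5.001.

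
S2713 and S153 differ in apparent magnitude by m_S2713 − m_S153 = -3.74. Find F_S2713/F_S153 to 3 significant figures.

31.3

F_S2713/F_S153 = 10^(−(m_S2713 − m_S153)/2.5) = 10^(3.74/2.5) = 10^1.496 = 31.33.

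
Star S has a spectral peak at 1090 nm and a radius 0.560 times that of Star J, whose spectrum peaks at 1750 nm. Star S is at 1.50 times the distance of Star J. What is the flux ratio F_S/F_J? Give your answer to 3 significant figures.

0.926

Wien's law: T_S/T_J = λ_J/λ_S = 1750/1090 = 1.606.
L_S/L_J = (R_S/R_J)²(T_S/T_J)⁴ = (0.560)²(1.606)⁴ = 2.084.
F_S/F_J = (L_S/L_J)/(d_S/d_J)² = 2.084/(1.50)² = 0.9261.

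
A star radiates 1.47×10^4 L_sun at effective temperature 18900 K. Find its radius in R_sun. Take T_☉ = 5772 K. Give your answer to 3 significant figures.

11.3 R_sun

R/R_☉ = √(L/L_☉) / (T/T_☉)² = √(1.47×10^4) / (3.274)²
       = 121.2 / 10.72 = 11.31.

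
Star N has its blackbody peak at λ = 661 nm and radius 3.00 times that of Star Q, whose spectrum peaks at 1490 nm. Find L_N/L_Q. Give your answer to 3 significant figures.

232

Wien's law gives T ∝ 1/λ_max, so T_N/T_Q = λ_Q/λ_N = 1490/661 = 2.254.
Then L ∝ R²T⁴ gives L_N/L_Q = (3.00)² × (2.254)⁴ = 9.000 × 25.82 = 232.4.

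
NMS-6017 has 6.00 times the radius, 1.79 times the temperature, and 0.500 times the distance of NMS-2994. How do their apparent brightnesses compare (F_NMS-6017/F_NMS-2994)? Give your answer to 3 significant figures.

1.48×10^3

L_NMS-6017/L_NMS-2994 = (R_NMS-6017/R_NMS-2994)²(T_NMS-6017/T_NMS-2994)⁴ = (6.00)² × (1.79)⁴ = 369.6.
F_NMS-6017/F_NMS-2994 = (L_NMS-6017/L_NMS-2994)/(d_NMS-6017/d_NMS-2994)² = 369.6 / (0.500)² = 1478.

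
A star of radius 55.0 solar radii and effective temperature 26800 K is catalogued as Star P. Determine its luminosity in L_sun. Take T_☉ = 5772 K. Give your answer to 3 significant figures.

L/L_☉ = (R/R_☉)² (T/T_☉)⁴ = (55.0)² × (26800/5772)⁴
       = 3025 × (4.643)⁴ = 3025 × 464.8 = 1.406×10^6.

1.41×10^6 L_sun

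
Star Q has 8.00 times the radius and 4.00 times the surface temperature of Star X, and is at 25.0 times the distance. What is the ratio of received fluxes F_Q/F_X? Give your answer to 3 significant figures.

26.2

L_Q/L_X = (R_Q/R_X)²(T_Q/T_X)⁴ = (8.00)² × (4.00)⁴ = 1.638×10^4.
F_Q/F_X = (L_Q/L_X)/(d_Q/d_X)² = 1.638×10^4 / (25.0)² = 26.21.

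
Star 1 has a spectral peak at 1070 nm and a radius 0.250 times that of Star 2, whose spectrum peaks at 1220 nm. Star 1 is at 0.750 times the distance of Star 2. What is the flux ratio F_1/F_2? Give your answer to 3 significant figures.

0.188

Wien's law: T_1/T_2 = λ_2/λ_1 = 1220/1070 = 1.140.
L_1/L_2 = (R_1/R_2)²(T_1/T_2)⁴ = (0.250)²(1.140)⁴ = 0.1056.
F_1/F_2 = (L_1/L_2)/(d_1/d_2)² = 0.1056/(0.750)² = 0.1878.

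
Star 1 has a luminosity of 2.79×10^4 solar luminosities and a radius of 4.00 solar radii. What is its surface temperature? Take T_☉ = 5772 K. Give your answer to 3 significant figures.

T/T_☉ = (L/L_☉)^(1/4) / (R/R_☉)^(1/2)
T = 5772 × (2.79×10^4)^(1/4) / √(4.00) = 5772 × 12.92 / 2.000 = 3.730×10^4 K.

3.73×10^4 K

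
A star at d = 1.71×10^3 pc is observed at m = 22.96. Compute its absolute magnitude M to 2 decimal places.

M = m − 5 log₁₀(d/10 pc) = 22.96 − 5 log₁₀(1.71×10^3/10)
  = 22.96 − 5 × 2.233 = 22.96 − 11.16 = 11.80.

11.80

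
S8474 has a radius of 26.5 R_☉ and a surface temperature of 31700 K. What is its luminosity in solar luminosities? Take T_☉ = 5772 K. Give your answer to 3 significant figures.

6.39×10^5 solar luminosities

L/L_☉ = (R/R_☉)² (T/T_☉)⁴ = (26.5)² × (31700/5772)⁴
       = 702.2 × (5.492)⁴ = 702.2 × 909.8 = 6.389×10^5.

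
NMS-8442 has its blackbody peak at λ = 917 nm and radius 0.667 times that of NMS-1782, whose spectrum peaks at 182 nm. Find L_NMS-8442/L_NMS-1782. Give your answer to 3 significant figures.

6.90×10^-4

Wien's law gives T ∝ 1/λ_max, so T_NMS-8442/T_NMS-1782 = λ_NMS-1782/λ_NMS-8442 = 182/917 = 0.1985.
Then L ∝ R²T⁴ gives L_NMS-8442/L_NMS-1782 = (0.667)² × (0.1985)⁴ = 0.4449 × 0.001552 = 6.903×10^-4.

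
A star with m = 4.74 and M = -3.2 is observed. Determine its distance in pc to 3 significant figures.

387 pc

m − M = 5 log₁₀(d/10 pc)
4.74 − (-3.2) = 7.94 = 5 log₁₀(d/10)
d = 10 × 10^(7.94/5) = 10 × 10^1.588 = 387.3 pc.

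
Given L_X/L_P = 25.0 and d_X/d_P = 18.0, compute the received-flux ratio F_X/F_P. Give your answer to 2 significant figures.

0.077

F = L/(4πd²), so F_X/F_P = (L_X/L_P) / (d_X/d_P)²
= 25.0 / (18.0)² = 25.0 / 324.0 = 0.07716.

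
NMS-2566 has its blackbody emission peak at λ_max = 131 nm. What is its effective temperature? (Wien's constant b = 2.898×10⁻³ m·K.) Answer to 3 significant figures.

2.21×10^4 K

T = b/λ_max = 2.898×10⁻³ / (131×10⁻⁹) = 2.212×10^4 K.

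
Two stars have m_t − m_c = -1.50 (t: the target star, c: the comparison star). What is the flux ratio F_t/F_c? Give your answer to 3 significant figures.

F_t/F_c = 10^(−(m_t − m_c)/2.5) = 10^(1.50/2.5) = 10^0.600 = 3.981.

3.98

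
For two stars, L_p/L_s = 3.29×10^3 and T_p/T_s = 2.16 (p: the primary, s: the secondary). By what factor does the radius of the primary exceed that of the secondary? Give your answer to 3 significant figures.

12.3

L ∝ R²T⁴ gives R ∝ √L / T², so
R_p/R_s = √(3.29×10^3) / (2.16)² = 57.36 / 4.666 = 12.29.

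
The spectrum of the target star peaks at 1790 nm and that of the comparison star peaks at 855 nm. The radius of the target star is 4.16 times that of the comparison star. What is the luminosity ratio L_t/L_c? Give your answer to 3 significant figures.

Wien's law gives T ∝ 1/λ_max, so T_t/T_c = λ_c/λ_t = 855/1790 = 0.4777.
Then L ∝ R²T⁴ gives L_t/L_c = (4.16)² × (0.4777)⁴ = 17.31 × 0.05205 = 0.9008.

0.901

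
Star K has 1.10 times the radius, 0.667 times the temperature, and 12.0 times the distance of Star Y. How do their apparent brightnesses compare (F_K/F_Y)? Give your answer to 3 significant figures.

L_K/L_Y = (R_K/R_Y)²(T_K/T_Y)⁴ = (1.10)² × (0.667)⁴ = 0.2395.
F_K/F_Y = (L_K/L_Y)/(d_K/d_Y)² = 0.2395 / (12.0)² = 0.001663.

0.00166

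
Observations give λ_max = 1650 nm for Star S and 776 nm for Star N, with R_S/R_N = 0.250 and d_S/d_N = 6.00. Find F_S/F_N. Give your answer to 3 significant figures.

8.49×10^-5

Wien's law: T_S/T_N = λ_N/λ_S = 776/1650 = 0.4703.
L_S/L_N = (R_S/R_N)²(T_S/T_N)⁴ = (0.250)²(0.4703)⁴ = 0.003058.
F_S/F_N = (L_S/L_N)/(d_S/d_N)² = 0.003058/(6.00)² = 8.494×10^-5.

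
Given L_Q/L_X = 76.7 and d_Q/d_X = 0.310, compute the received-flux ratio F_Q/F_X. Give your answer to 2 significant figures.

F = L/(4πd²), so F_Q/F_X = (L_Q/L_X) / (d_Q/d_X)²
= 76.7 / (0.310)² = 76.7 / 0.09610 = 798.1.

8.0×10^2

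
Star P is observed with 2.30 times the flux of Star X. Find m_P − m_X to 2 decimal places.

m_P − m_X = −2.5 log₁₀(F_P/F_X) = −2.5 log₁₀(2.30) = −2.5 × (0.362) = -0.904.

-0.90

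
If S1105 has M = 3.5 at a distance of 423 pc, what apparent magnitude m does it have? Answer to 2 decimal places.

11.63

m = M + 5 log₁₀(d/10 pc) = 3.5 + 5 log₁₀(423/10)
  = 3.5 + 5 × 1.626 = 3.5 + 8.13 = 11.63.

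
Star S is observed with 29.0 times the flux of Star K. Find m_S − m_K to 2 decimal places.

m_S − m_K = −2.5 log₁₀(F_S/F_K) = −2.5 log₁₀(29.0) = −2.5 × (1.462) = -3.656.

-3.66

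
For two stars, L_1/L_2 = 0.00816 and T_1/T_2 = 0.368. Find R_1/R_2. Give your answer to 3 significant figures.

0.667

L ∝ R²T⁴ gives R ∝ √L / T², so
R_1/R_2 = √(0.00816) / (0.368)² = 0.09033 / 0.1354 = 0.6670.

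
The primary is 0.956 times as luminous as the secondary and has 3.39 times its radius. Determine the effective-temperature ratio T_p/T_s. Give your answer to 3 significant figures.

0.537

L ∝ R²T⁴ gives T ∝ (L/R²)^(1/4), so
T_p/T_s = (0.956 / 3.39²)^(1/4) = (0.08319)^(1/4) = 0.5370.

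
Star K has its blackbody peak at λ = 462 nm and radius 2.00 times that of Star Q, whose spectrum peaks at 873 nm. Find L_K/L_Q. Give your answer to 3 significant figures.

51.0

Wien's law gives T ∝ 1/λ_max, so T_K/T_Q = λ_Q/λ_K = 873/462 = 1.890.
Then L ∝ R²T⁴ gives L_K/L_Q = (2.00)² × (1.890)⁴ = 4.000 × 12.75 = 51.00.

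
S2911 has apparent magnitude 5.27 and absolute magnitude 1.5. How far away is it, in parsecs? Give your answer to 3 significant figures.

m − M = 5 log₁₀(d/10 pc)
5.27 − (1.5) = 3.77 = 5 log₁₀(d/10)
d = 10 × 10^(3.77/5) = 10 × 10^0.754 = 56.75 pc.

56.8 pc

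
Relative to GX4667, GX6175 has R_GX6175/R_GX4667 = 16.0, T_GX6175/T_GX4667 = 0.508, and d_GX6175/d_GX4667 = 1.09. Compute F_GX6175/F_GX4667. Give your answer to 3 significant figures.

14.3

L_GX6175/L_GX4667 = (R_GX6175/R_GX4667)²(T_GX6175/T_GX4667)⁴ = (16.0)² × (0.508)⁴ = 17.05.
F_GX6175/F_GX4667 = (L_GX6175/L_GX4667)/(d_GX6175/d_GX4667)² = 17.05 / (1.09)² = 14.35.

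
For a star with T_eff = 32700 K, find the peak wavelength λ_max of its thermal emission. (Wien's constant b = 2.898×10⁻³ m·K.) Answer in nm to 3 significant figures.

88.6 nm

λ_max = b/T = 2.898×10⁻³ / 32700 = 8.86×10^-8 m = 88.62 nm.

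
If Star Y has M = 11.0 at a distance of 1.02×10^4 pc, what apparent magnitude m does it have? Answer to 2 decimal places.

m = M + 5 log₁₀(d/10 pc) = 11.0 + 5 log₁₀(1.02×10^4/10)
  = 11.0 + 5 × 3.009 = 11.0 + 15.04 = 26.04.

26.04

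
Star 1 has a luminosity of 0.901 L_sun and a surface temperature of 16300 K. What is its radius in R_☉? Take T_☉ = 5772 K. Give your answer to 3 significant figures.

R/R_☉ = √(L/L_☉) / (T/T_☉)² = √(0.901) / (2.824)²
       = 0.9492 / 7.975 = 0.1190.

0.119 R_☉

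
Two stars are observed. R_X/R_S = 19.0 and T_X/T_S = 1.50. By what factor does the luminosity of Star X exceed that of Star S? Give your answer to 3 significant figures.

From the Stefan–Boltzmann law, L ∝ R²T⁴, so
L_X/L_S = (R_X/R_S)² (T_X/T_S)⁴ = (19.0)² × (1.50)⁴ = 361.0 × 5.062 = 1828.

1.83×10^3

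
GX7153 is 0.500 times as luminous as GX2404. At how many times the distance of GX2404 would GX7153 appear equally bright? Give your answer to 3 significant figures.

Equal flux requires L_GX7153/d_GX7153² = L_GX2404/d_GX2404², so d_GX7153/d_GX2404 = √(L_GX7153/L_GX2404)
= √(0.500) = 0.7071.

0.707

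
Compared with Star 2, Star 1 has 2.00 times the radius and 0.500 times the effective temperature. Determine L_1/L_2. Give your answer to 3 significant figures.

0.250

From the Stefan–Boltzmann law, L ∝ R²T⁴, so
L_1/L_2 = (R_1/R_2)² (T_1/T_2)⁴ = (2.00)² × (0.500)⁴ = 4.000 × 0.06250 = 0.2500.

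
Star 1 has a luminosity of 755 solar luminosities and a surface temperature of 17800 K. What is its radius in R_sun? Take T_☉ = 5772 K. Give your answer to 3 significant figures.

R/R_☉ = √(L/L_☉) / (T/T_☉)² = √(755) / (3.084)²
       = 27.48 / 9.510 = 2.889.

2.89 R_sun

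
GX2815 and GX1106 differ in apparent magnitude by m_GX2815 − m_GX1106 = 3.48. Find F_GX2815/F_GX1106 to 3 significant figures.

0.0406

F_GX2815/F_GX1106 = 10^(−(m_GX2815 − m_GX1106)/2.5) = 10^(-3.48/2.5) = 10^-1.392 = 0.04055.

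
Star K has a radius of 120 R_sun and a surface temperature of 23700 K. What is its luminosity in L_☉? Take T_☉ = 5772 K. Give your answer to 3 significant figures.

L/L_☉ = (R/R_☉)² (T/T_☉)⁴ = (120)² × (23700/5772)⁴
       = 1.440×10^4 × (4.106)⁴ = 1.440×10^4 × 284.2 = 4.093×10^6.

4.09×10^6 L_☉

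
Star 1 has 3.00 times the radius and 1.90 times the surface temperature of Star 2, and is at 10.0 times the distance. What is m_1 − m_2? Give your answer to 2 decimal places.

L_1/L_2 = (3.00)²(1.90)⁴ = 117.3.
F_1/F_2 = (L_1/L_2)/(d_1/d_2)² = 117.3/100.0 = 1.173.
m_1 − m_2 = −2.5 log₁₀(1.173) = -0.17.

-0.17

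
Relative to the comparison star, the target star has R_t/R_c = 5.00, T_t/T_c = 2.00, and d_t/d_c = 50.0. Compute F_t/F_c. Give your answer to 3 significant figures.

L_t/L_c = (R_t/R_c)²(T_t/T_c)⁴ = (5.00)² × (2.00)⁴ = 400.0.
F_t/F_c = (L_t/L_c)/(d_t/d_c)² = 400.0 / (50.0)² = 0.1600.

0.160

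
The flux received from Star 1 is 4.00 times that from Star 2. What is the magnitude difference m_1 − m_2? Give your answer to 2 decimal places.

-1.51

m_1 − m_2 = −2.5 log₁₀(F_1/F_2) = −2.5 log₁₀(4.00) = −2.5 × (0.602) = -1.505.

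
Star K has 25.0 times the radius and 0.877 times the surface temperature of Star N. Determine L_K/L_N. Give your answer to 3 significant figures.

370

From the Stefan–Boltzmann law, L ∝ R²T⁴, so
L_K/L_N = (R_K/R_N)² (T_K/T_N)⁴ = (25.0)² × (0.877)⁴ = 625.0 × 0.5916 = 369.7.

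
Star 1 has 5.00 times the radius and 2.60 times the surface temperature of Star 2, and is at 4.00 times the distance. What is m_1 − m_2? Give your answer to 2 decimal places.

-4.63

L_1/L_2 = (5.00)²(2.60)⁴ = 1142.
F_1/F_2 = (L_1/L_2)/(d_1/d_2)² = 1142/16.00 = 71.40.
m_1 − m_2 = −2.5 log₁₀(71.40) = -4.63.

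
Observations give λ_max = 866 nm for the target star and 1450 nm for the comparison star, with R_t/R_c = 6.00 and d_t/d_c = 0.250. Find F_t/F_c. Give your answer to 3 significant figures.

4.53×10^3

Wien's law: T_t/T_c = λ_c/λ_t = 1450/866 = 1.674.
L_t/L_c = (R_t/R_c)²(T_t/T_c)⁴ = (6.00)²(1.674)⁴ = 282.9.
F_t/F_c = (L_t/L_c)/(d_t/d_c)² = 282.9/(0.250)² = 4527.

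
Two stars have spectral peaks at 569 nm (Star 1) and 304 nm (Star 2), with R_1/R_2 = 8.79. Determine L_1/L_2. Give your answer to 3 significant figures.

Wien's law gives T ∝ 1/λ_max, so T_1/T_2 = λ_2/λ_1 = 304/569 = 0.5343.
Then L ∝ R²T⁴ gives L_1/L_2 = (8.79)² × (0.5343)⁴ = 77.26 × 0.08148 = 6.295.

6.30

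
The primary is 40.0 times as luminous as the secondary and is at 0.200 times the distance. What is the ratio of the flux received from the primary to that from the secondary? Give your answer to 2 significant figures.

1.0×10^3

F = L/(4πd²), so F_p/F_s = (L_p/L_s) / (d_p/d_s)²
= 40.0 / (0.200)² = 40.0 / 0.04000 = 1000.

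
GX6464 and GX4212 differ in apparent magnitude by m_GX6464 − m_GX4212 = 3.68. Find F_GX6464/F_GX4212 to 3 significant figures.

F_GX6464/F_GX4212 = 10^(−(m_GX6464 − m_GX4212)/2.5) = 10^(-3.68/2.5) = 10^-1.472 = 0.03373.

0.0337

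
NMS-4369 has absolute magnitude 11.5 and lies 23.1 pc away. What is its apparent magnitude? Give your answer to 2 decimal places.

13.32

m = M + 5 log₁₀(d/10 pc) = 11.5 + 5 log₁₀(23.1/10)
  = 11.5 + 5 × 0.364 = 11.5 + 1.82 = 13.32.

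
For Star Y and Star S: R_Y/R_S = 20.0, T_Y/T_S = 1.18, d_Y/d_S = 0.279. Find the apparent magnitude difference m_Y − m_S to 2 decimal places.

-10.00

L_Y/L_S = (20.0)²(1.18)⁴ = 775.5.
F_Y/F_S = (L_Y/L_S)/(d_Y/d_S)² = 775.5/0.07784 = 9963.
m_Y − m_S = −2.5 log₁₀(9963) = -10.00.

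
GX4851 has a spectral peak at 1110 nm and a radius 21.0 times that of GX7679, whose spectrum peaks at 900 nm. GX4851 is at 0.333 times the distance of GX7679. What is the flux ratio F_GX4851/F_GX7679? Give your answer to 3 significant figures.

Wien's law: T_GX4851/T_GX7679 = λ_GX7679/λ_GX4851 = 900/1110 = 0.8108.
L_GX4851/L_GX7679 = (R_GX4851/R_GX7679)²(T_GX4851/T_GX7679)⁴ = (21.0)²(0.8108)⁴ = 190.6.
F_GX4851/F_GX7679 = (L_GX4851/L_GX7679)/(d_GX4851/d_GX7679)² = 190.6/(0.333)² = 1719.

1.72×10^3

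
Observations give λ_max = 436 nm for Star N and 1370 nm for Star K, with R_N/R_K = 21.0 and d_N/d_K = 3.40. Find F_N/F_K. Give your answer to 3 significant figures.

3.72×10^3

Wien's law: T_N/T_K = λ_K/λ_N = 1370/436 = 3.142.
L_N/L_K = (R_N/R_K)²(T_N/T_K)⁴ = (21.0)²(3.142)⁴ = 4.299×10^4.
F_N/F_K = (L_N/L_K)/(d_N/d_K)² = 4.299×10^4/(3.40)² = 3719.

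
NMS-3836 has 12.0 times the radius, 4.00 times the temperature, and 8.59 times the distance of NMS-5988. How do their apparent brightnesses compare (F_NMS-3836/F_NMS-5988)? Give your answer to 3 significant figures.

L_NMS-3836/L_NMS-5988 = (R_NMS-3836/R_NMS-5988)²(T_NMS-3836/T_NMS-5988)⁴ = (12.0)² × (4.00)⁴ = 3.686×10^4.
F_NMS-3836/F_NMS-5988 = (L_NMS-3836/L_NMS-5988)/(d_NMS-3836/d_NMS-5988)² = 3.686×10^4 / (8.59)² = 499.6.

500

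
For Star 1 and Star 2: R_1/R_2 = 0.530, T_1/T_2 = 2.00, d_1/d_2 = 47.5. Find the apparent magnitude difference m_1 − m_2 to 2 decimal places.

L_1/L_2 = (0.530)²(2.00)⁴ = 4.494.
F_1/F_2 = (L_1/L_2)/(d_1/d_2)² = 4.494/2256 = 0.001992.
m_1 − m_2 = −2.5 log₁₀(0.001992) = 6.75.

6.75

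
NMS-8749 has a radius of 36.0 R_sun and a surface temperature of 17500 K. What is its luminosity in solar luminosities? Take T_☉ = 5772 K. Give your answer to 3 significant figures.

L/L_☉ = (R/R_☉)² (T/T_☉)⁴ = (36.0)² × (17500/5772)⁴
       = 1296 × (3.032)⁴ = 1296 × 84.50 = 1.095×10^5.

1.10×10^5 solar luminosities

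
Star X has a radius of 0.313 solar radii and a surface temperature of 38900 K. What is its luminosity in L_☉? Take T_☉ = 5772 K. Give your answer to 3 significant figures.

202 L_☉

L/L_☉ = (R/R_☉)² (T/T_☉)⁴ = (0.313)² × (38900/5772)⁴
       = 0.09797 × (6.739)⁴ = 0.09797 × 2063 = 202.1.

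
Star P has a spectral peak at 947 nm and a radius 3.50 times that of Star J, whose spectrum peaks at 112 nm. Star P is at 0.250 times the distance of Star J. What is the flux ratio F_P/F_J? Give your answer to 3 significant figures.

0.0383

Wien's law: T_P/T_J = λ_J/λ_P = 112/947 = 0.1183.
L_P/L_J = (R_P/R_J)²(T_P/T_J)⁴ = (3.50)²(0.1183)⁴ = 0.002397.
F_P/F_J = (L_P/L_J)/(d_P/d_J)² = 0.002397/(0.250)² = 0.03835.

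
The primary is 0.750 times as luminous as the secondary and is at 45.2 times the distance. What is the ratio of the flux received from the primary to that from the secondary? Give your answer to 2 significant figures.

F = L/(4πd²), so F_p/F_s = (L_p/L_s) / (d_p/d_s)²
= 0.750 / (45.2)² = 0.750 / 2043 = 3.671×10^-4.

3.7×10^-4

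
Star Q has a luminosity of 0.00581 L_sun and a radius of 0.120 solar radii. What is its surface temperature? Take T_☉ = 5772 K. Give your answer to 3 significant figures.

4.60×10^3 K

T/T_☉ = (L/L_☉)^(1/4) / (R/R_☉)^(1/2)
T = 5772 × (0.00581)^(1/4) / √(0.120) = 5772 × 0.2761 / 0.3464 = 4600 K.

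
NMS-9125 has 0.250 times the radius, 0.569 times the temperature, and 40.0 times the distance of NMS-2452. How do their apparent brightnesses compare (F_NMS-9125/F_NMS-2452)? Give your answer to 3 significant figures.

4.09×10^-6

L_NMS-9125/L_NMS-2452 = (R_NMS-9125/R_NMS-2452)²(T_NMS-9125/T_NMS-2452)⁴ = (0.250)² × (0.569)⁴ = 0.006551.
F_NMS-9125/F_NMS-2452 = (L_NMS-9125/L_NMS-2452)/(d_NMS-9125/d_NMS-2452)² = 0.006551 / (40.0)² = 4.095×10^-6.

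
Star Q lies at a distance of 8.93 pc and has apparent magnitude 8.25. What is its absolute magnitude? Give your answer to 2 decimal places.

M = m − 5 log₁₀(d/10 pc) = 8.25 − 5 log₁₀(8.93/10)
  = 8.25 − 5 × -0.049 = 8.25 − -0.25 = 8.50.

8.50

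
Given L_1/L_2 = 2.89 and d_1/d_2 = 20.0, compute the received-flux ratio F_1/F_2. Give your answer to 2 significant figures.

F = L/(4πd²), so F_1/F_2 = (L_1/L_2) / (d_1/d_2)²
= 2.89 / (20.0)² = 2.89 / 400.0 = 0.007225.

0.0072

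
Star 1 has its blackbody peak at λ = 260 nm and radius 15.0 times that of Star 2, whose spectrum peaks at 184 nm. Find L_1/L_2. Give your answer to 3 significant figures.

Wien's law gives T ∝ 1/λ_max, so T_1/T_2 = λ_2/λ_1 = 184/260 = 0.7077.
Then L ∝ R²T⁴ gives L_1/L_2 = (15.0)² × (0.7077)⁴ = 225.0 × 0.2508 = 56.44.

56.4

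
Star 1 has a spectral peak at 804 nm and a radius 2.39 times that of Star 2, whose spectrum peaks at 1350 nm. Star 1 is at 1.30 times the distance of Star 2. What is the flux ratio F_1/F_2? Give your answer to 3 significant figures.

Wien's law: T_1/T_2 = λ_2/λ_1 = 1350/804 = 1.679.
L_1/L_2 = (R_1/R_2)²(T_1/T_2)⁴ = (2.39)²(1.679)⁴ = 45.41.
F_1/F_2 = (L_1/L_2)/(d_1/d_2)² = 45.41/(1.30)² = 26.87.

26.9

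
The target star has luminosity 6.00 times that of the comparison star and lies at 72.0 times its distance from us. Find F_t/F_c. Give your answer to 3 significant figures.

F = L/(4πd²), so F_t/F_c = (L_t/L_c) / (d_t/d_c)²
= 6.00 / (72.0)² = 6.00 / 5184 = 0.001157.

0.00116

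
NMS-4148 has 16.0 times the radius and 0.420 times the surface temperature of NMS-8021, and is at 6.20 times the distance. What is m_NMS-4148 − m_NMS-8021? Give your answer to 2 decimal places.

L_NMS-4148/L_NMS-8021 = (16.0)²(0.420)⁴ = 7.966.
F_NMS-4148/F_NMS-8021 = (L_NMS-4148/L_NMS-8021)/(d_NMS-4148/d_NMS-8021)² = 7.966/38.44 = 0.2072.
m_NMS-4148 − m_NMS-8021 = −2.5 log₁₀(0.2072) = 1.71.

1.71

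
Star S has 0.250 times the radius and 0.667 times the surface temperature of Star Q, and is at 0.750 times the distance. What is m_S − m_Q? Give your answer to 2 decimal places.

4.14

L_S/L_Q = (0.250)²(0.667)⁴ = 0.01237.
F_S/F_Q = (L_S/L_Q)/(d_S/d_Q)² = 0.01237/0.5625 = 0.02199.
m_S − m_Q = −2.5 log₁₀(0.02199) = 4.14.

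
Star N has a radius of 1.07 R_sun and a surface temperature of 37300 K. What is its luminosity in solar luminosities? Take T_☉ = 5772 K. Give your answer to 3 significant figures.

2.00×10^3 solar luminosities

L/L_☉ = (R/R_☉)² (T/T_☉)⁴ = (1.07)² × (37300/5772)⁴
       = 1.145 × (6.462)⁴ = 1.145 × 1744 = 1997.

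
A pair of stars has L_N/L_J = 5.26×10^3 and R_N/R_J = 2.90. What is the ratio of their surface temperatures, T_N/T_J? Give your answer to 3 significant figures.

5.00

L ∝ R²T⁴ gives T ∝ (L/R²)^(1/4), so
T_N/T_J = (5.26×10^3 / 2.90²)^(1/4) = (625.4)^(1/4) = 5.001.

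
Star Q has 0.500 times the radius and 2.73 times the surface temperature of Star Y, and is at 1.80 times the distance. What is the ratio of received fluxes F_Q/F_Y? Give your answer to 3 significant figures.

L_Q/L_Y = (R_Q/R_Y)²(T_Q/T_Y)⁴ = (0.500)² × (2.73)⁴ = 13.89.
F_Q/F_Y = (L_Q/L_Y)/(d_Q/d_Y)² = 13.89 / (1.80)² = 4.286.

4.29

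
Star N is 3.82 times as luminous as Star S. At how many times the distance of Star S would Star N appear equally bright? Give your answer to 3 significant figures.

Equal flux requires L_N/d_N² = L_S/d_S², so d_N/d_S = √(L_N/L_S)
= √(3.82) = 1.954.

1.95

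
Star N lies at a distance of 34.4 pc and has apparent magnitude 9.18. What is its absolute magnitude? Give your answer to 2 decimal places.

M = m − 5 log₁₀(d/10 pc) = 9.18 − 5 log₁₀(34.4/10)
  = 9.18 − 5 × 0.537 = 9.18 − 2.68 = 6.50.

6.50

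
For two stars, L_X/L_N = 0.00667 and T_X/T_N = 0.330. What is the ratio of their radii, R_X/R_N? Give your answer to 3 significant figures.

0.750

L ∝ R²T⁴ gives R ∝ √L / T², so
R_X/R_N = √(0.00667) / (0.330)² = 0.08167 / 0.1089 = 0.7500.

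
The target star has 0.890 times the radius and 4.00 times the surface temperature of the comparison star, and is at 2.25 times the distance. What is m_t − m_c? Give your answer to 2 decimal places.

L_t/L_c = (0.890)²(4.00)⁴ = 202.8.
F_t/F_c = (L_t/L_c)/(d_t/d_c)² = 202.8/5.062 = 40.05.
m_t − m_c = −2.5 log₁₀(40.05) = -4.01.

-4.01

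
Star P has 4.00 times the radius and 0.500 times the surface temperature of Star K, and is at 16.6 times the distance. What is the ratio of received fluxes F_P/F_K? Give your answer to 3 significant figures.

L_P/L_K = (R_P/R_K)²(T_P/T_K)⁴ = (4.00)² × (0.500)⁴ = 1.000.
F_P/F_K = (L_P/L_K)/(d_P/d_K)² = 1.000 / (16.6)² = 0.003629.

0.00363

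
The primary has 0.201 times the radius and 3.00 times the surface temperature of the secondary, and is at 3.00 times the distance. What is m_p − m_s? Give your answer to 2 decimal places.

L_p/L_s = (0.201)²(3.00)⁴ = 3.272.
F_p/F_s = (L_p/L_s)/(d_p/d_s)² = 3.272/9.000 = 0.3636.
m_p − m_s = −2.5 log₁₀(0.3636) = 1.10.

1.10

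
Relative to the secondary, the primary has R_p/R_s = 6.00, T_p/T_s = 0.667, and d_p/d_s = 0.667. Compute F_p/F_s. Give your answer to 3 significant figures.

L_p/L_s = (R_p/R_s)²(T_p/T_s)⁴ = (6.00)² × (0.667)⁴ = 7.125.
F_p/F_s = (L_p/L_s)/(d_p/d_s)² = 7.125 / (0.667)² = 16.02.

16.0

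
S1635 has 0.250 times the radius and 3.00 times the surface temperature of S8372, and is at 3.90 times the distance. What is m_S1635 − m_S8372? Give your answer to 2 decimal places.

L_S1635/L_S8372 = (0.250)²(3.00)⁴ = 5.062.
F_S1635/F_S8372 = (L_S1635/L_S8372)/(d_S1635/d_S8372)² = 5.062/15.21 = 0.3328.
m_S1635 − m_S8372 = −2.5 log₁₀(0.3328) = 1.19.

1.19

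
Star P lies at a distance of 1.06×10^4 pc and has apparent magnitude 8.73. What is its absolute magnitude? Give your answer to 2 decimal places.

-6.40

M = m − 5 log₁₀(d/10 pc) = 8.73 − 5 log₁₀(1.06×10^4/10)
  = 8.73 − 5 × 3.025 = 8.73 − 15.13 = -6.40.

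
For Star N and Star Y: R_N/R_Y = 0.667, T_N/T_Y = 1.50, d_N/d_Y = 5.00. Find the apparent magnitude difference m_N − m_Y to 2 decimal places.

L_N/L_Y = (0.667)²(1.50)⁴ = 2.252.
F_N/F_Y = (L_N/L_Y)/(d_N/d_Y)² = 2.252/25.00 = 0.09009.
m_N − m_Y = −2.5 log₁₀(0.09009) = 2.61.

2.61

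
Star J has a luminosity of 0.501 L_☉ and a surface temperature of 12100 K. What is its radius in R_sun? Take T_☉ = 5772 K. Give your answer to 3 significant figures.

R/R_☉ = √(L/L_☉) / (T/T_☉)² = √(0.501) / (2.096)²
       = 0.7078 / 4.395 = 0.1611.

0.161 R_sun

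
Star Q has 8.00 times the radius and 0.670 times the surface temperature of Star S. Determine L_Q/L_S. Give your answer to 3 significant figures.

From the Stefan–Boltzmann law, L ∝ R²T⁴, so
L_Q/L_S = (R_Q/R_S)² (T_Q/T_S)⁴ = (8.00)² × (0.670)⁴ = 64.00 × 0.2015 = 12.90.

12.9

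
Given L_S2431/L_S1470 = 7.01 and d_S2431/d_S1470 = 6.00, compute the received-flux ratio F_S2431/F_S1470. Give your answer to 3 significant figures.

0.195

F = L/(4πd²), so F_S2431/F_S1470 = (L_S2431/L_S1470) / (d_S2431/d_S1470)²
= 7.01 / (6.00)² = 7.01 / 36.00 = 0.1947.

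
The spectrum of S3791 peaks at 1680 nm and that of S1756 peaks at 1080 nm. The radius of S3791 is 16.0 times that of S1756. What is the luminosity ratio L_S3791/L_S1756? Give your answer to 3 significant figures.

43.7

Wien's law gives T ∝ 1/λ_max, so T_S3791/T_S1756 = λ_S1756/λ_S3791 = 1080/1680 = 0.6429.
Then L ∝ R²T⁴ gives L_S3791/L_S1756 = (16.0)² × (0.6429)⁴ = 256.0 × 0.1708 = 43.72.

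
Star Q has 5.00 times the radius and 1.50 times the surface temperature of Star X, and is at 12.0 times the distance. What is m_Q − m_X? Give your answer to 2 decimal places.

0.14

L_Q/L_X = (5.00)²(1.50)⁴ = 126.6.
F_Q/F_X = (L_Q/L_X)/(d_Q/d_X)² = 126.6/144.0 = 0.8789.
m_Q − m_X = −2.5 log₁₀(0.8789) = 0.14.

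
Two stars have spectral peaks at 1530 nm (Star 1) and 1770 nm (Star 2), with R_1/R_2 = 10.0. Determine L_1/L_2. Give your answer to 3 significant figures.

179

Wien's law gives T ∝ 1/λ_max, so T_1/T_2 = λ_2/λ_1 = 1770/1530 = 1.157.
Then L ∝ R²T⁴ gives L_1/L_2 = (10.0)² × (1.157)⁴ = 100.0 × 1.791 = 179.1.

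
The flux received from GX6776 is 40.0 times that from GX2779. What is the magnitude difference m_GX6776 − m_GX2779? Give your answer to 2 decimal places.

m_GX6776 − m_GX2779 = −2.5 log₁₀(F_GX6776/F_GX2779) = −2.5 log₁₀(40.0) = −2.5 × (1.602) = -4.005.

-4.01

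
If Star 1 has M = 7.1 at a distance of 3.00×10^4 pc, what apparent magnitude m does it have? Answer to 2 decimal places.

m = M + 5 log₁₀(d/10 pc) = 7.1 + 5 log₁₀(3.00×10^4/10)
  = 7.1 + 5 × 3.477 = 7.1 + 17.39 = 24.49.

24.49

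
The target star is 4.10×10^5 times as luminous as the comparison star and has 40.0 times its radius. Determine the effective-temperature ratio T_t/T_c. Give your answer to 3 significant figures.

4.00

L ∝ R²T⁴ gives T ∝ (L/R²)^(1/4), so
T_t/T_c = (4.10×10^5 / 40.0²)^(1/4) = (256.2)^(1/4) = 4.001.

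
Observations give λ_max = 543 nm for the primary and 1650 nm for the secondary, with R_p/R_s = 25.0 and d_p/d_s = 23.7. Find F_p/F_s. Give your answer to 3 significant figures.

94.9

Wien's law: T_p/T_s = λ_s/λ_p = 1650/543 = 3.039.
L_p/L_s = (R_p/R_s)²(T_p/T_s)⁴ = (25.0)²(3.039)⁴ = 5.329×10^4.
F_p/F_s = (L_p/L_s)/(d_p/d_s)² = 5.329×10^4/(23.7)² = 94.87.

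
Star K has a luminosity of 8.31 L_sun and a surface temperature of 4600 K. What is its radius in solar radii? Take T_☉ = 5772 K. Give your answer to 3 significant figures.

4.54 solar radii

R/R_☉ = √(L/L_☉) / (T/T_☉)² = √(8.31) / (0.7970)²
       = 2.883 / 0.6351 = 4.539.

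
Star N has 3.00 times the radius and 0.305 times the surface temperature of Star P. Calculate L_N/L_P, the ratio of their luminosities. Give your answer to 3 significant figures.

From the Stefan–Boltzmann law, L ∝ R²T⁴, so
L_N/L_P = (R_N/R_P)² (T_N/T_P)⁴ = (3.00)² × (0.305)⁴ = 9.000 × 0.008654 = 0.07788.

0.0779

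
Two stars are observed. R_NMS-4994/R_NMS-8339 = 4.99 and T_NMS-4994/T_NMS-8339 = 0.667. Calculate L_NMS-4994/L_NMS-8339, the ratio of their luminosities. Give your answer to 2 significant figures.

From the Stefan–Boltzmann law, L ∝ R²T⁴, so
L_NMS-4994/L_NMS-8339 = (R_NMS-4994/R_NMS-8339)² (T_NMS-4994/T_NMS-8339)⁴ = (4.99)² × (0.667)⁴ = 24.90 × 0.1979 = 4.928.

4.9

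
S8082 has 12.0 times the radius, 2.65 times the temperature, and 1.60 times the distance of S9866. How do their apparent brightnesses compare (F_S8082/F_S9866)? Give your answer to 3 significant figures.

2.77×10^3

L_S8082/L_S9866 = (R_S8082/R_S9866)²(T_S8082/T_S9866)⁴ = (12.0)² × (2.65)⁴ = 7101.
F_S8082/F_S9866 = (L_S8082/L_S9866)/(d_S8082/d_S9866)² = 7101 / (1.60)² = 2774.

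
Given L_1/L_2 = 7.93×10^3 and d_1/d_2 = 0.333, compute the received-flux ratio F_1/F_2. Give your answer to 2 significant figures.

F = L/(4πd²), so F_1/F_2 = (L_1/L_2) / (d_1/d_2)²
= 7.93×10^3 / (0.333)² = 7.93×10^3 / 0.1109 = 7.151×10^4.

7.2×10^4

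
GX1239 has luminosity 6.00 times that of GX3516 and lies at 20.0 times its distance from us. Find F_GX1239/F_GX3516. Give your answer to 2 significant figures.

0.015

F = L/(4πd²), so F_GX1239/F_GX3516 = (L_GX1239/L_GX3516) / (d_GX1239/d_GX3516)²
= 6.00 / (20.0)² = 6.00 / 400.0 = 0.01500.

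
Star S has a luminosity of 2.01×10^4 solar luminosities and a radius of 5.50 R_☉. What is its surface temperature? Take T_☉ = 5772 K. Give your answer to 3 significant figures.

T/T_☉ = (L/L_☉)^(1/4) / (R/R_☉)^(1/2)
T = 5772 × (2.01×10^4)^(1/4) / √(5.50) = 5772 × 11.91 / 2.345 = 2.931×10^4 K.

2.93×10^4 K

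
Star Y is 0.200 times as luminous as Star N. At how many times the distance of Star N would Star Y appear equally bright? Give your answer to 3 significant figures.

0.447

Equal flux requires L_Y/d_Y² = L_N/d_N², so d_Y/d_N = √(L_Y/L_N)
= √(0.200) = 0.4472.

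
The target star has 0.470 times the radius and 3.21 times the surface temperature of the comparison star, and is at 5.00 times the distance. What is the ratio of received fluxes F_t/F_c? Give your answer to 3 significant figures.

0.938

L_t/L_c = (R_t/R_c)²(T_t/T_c)⁴ = (0.470)² × (3.21)⁴ = 23.45.
F_t/F_c = (L_t/L_c)/(d_t/d_c)² = 23.45 / (5.00)² = 0.9382.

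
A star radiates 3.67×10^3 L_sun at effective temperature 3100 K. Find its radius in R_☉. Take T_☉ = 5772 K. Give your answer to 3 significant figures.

R/R_☉ = √(L/L_☉) / (T/T_☉)² = √(3.67×10^3) / (0.5371)²
       = 60.58 / 0.2885 = 210.0.

210 R_☉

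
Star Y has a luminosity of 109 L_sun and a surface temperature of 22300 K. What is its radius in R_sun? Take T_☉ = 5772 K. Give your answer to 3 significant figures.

R/R_☉ = √(L/L_☉) / (T/T_☉)² = √(109) / (3.863)²
       = 10.44 / 14.93 = 0.6994.

0.699 R_sun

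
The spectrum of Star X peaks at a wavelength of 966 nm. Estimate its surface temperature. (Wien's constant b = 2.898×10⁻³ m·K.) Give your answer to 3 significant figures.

T = b/λ_max = 2.898×10⁻³ / (966×10⁻⁹) = 3000 K.

3.00×10^3 K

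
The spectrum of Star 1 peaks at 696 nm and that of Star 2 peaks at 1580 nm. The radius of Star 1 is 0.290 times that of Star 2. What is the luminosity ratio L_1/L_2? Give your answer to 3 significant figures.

2.23

Wien's law gives T ∝ 1/λ_max, so T_1/T_2 = λ_2/λ_1 = 1580/696 = 2.270.
Then L ∝ R²T⁴ gives L_1/L_2 = (0.290)² × (2.270)⁴ = 0.08410 × 26.56 = 2.234.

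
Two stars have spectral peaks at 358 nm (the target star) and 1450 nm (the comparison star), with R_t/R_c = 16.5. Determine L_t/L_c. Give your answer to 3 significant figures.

Wien's law gives T ∝ 1/λ_max, so T_t/T_c = λ_c/λ_t = 1450/358 = 4.050.
Then L ∝ R²T⁴ gives L_t/L_c = (16.5)² × (4.050)⁴ = 272.2 × 269.1 = 7.327×10^4.

7.33×10^4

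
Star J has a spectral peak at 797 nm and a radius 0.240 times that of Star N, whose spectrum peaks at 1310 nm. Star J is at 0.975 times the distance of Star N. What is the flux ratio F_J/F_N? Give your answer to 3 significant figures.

Wien's law: T_J/T_N = λ_N/λ_J = 1310/797 = 1.644.
L_J/L_N = (R_J/R_N)²(T_J/T_N)⁴ = (0.240)²(1.644)⁴ = 0.4204.
F_J/F_N = (L_J/L_N)/(d_J/d_N)² = 0.4204/(0.975)² = 0.4422.

0.442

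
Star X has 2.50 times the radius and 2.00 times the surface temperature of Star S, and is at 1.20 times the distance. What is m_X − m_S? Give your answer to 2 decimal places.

-4.60

L_X/L_S = (2.50)²(2.00)⁴ = 100.0.
F_X/F_S = (L_X/L_S)/(d_X/d_S)² = 100.0/1.440 = 69.44.
m_X − m_S = −2.5 log₁₀(69.44) = -4.60.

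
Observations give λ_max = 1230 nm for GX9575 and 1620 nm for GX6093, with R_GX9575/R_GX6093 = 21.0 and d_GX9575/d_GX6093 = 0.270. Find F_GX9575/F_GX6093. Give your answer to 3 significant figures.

Wien's law: T_GX9575/T_GX6093 = λ_GX6093/λ_GX9575 = 1620/1230 = 1.317.
L_GX9575/L_GX6093 = (R_GX9575/R_GX6093)²(T_GX9575/T_GX6093)⁴ = (21.0)²(1.317)⁴ = 1327.
F_GX9575/F_GX6093 = (L_GX9575/L_GX6093)/(d_GX9575/d_GX6093)² = 1327/(0.270)² = 1.820×10^4.

1.82×10^4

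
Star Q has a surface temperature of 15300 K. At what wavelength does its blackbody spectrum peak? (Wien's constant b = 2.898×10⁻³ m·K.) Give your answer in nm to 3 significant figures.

189 nm

λ_max = b/T = 2.898×10⁻³ / 15300 = 1.89×10^-7 m = 189.4 nm.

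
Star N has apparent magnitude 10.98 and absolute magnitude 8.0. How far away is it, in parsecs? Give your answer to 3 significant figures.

39.4 pc

m − M = 5 log₁₀(d/10 pc)
10.98 − (8.0) = 2.98 = 5 log₁₀(d/10)
d = 10 × 10^(2.98/5) = 10 × 10^0.596 = 39.45 pc.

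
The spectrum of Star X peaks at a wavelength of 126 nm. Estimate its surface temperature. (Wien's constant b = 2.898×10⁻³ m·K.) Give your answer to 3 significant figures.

T = b/λ_max = 2.898×10⁻³ / (126×10⁻⁹) = 2.300×10^4 K.

2.30×10^4 K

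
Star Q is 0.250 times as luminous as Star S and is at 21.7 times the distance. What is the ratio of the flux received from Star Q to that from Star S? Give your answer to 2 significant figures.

5.3×10^-4

F = L/(4πd²), so F_Q/F_S = (L_Q/L_S) / (d_Q/d_S)²
= 0.250 / (21.7)² = 0.250 / 470.9 = 5.309×10^-4.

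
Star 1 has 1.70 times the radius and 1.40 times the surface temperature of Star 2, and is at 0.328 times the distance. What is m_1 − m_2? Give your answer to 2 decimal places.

L_1/L_2 = (1.70)²(1.40)⁴ = 11.10.
F_1/F_2 = (L_1/L_2)/(d_1/d_2)² = 11.10/0.1076 = 103.2.
m_1 − m_2 = −2.5 log₁₀(103.2) = -5.03.

-5.03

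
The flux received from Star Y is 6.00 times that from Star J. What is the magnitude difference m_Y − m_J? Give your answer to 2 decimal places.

-1.95

m_Y − m_J = −2.5 log₁₀(F_Y/F_J) = −2.5 log₁₀(6.00) = −2.5 × (0.778) = -1.945.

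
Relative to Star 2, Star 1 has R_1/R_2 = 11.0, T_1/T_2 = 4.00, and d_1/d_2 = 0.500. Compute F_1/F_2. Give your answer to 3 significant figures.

L_1/L_2 = (R_1/R_2)²(T_1/T_2)⁴ = (11.0)² × (4.00)⁴ = 3.098×10^4.
F_1/F_2 = (L_1/L_2)/(d_1/d_2)² = 3.098×10^4 / (0.500)² = 1.239×10^5.

1.24×10^5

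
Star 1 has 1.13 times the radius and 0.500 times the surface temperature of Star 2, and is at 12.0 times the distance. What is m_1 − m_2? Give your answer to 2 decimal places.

8.14

L_1/L_2 = (1.13)²(0.500)⁴ = 0.07981.
F_1/F_2 = (L_1/L_2)/(d_1/d_2)² = 0.07981/144.0 = 5.542×10^-4.
m_1 − m_2 = −2.5 log₁₀(5.542×10^-4) = 8.14.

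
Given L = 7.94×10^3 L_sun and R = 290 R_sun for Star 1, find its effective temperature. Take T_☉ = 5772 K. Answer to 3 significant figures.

3.20×10^3 K

T/T_☉ = (L/L_☉)^(1/4) / (R/R_☉)^(1/2)
T = 5772 × (7.94×10^3)^(1/4) / √(290) = 5772 × 9.440 / 17.03 = 3200 K.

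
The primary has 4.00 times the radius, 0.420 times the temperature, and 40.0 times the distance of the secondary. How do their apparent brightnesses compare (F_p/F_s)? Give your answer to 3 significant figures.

L_p/L_s = (R_p/R_s)²(T_p/T_s)⁴ = (4.00)² × (0.420)⁴ = 0.4979.
F_p/F_s = (L_p/L_s)/(d_p/d_s)² = 0.4979 / (40.0)² = 3.112×10^-4.

3.11×10^-4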